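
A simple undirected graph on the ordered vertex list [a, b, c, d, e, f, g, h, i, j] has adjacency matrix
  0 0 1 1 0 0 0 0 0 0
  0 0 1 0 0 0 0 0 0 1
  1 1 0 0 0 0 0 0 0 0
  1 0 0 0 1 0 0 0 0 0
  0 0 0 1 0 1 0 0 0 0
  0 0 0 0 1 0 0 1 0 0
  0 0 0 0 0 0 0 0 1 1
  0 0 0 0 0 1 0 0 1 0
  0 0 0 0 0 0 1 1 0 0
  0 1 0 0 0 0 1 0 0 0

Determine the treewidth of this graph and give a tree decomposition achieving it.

Treewidth 2.
One optimal decomposition is:
Bags: B1 = {a, b, c}  B2 = {a, b, d}  B3 = {b, d, e}  B4 = {b, e, f}  B5 = {b, f, h}  B6 = {b, h, i}  B7 = {b, g, i}  B8 = {b, g, j}
Tree: B1–B2, B2–B3, B3–B4, B4–B5, B5–B6, B6–B7, B7–B8

Each bag holds 3 vertices, so the decomposition has width 2, which upper-bounds the treewidth. The edges b–c–a–d–e–f–h–i–g–j–b form a cycle, so G is not a tree and its treewidth is at least 2. Combining the bounds, tw(G) = 2.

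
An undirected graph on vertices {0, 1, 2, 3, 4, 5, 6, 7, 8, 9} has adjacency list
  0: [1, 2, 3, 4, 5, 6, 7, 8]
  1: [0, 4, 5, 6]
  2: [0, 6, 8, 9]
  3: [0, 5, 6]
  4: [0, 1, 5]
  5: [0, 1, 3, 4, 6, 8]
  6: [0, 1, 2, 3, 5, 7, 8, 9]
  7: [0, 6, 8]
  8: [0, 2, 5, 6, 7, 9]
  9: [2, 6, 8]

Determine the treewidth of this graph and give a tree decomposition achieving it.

Treewidth 3.
Bags: B1 = {0, 3, 5, 6}  B2 = {0, 5, 6, 8}  B3 = {0, 2, 6, 8}  B4 = {0, 1, 5, 6}  B5 = {0, 6, 7, 8}  B6 = {0, 1, 4, 5}  B7 = {2, 6, 8, 9}
Tree: B1–B2, B2–B3, B1–B4, B3–B5, B4–B6, B3–B7

The largest bag has 4 vertices, giving width 3; this decomposition certifies tw(G) ≤ 3. On the other hand G contains the 4-clique {0, 1, 4, 5}. A clique must lie in a single bag of any decomposition, so no decomposition can have width below 3. Therefore the treewidth is 3.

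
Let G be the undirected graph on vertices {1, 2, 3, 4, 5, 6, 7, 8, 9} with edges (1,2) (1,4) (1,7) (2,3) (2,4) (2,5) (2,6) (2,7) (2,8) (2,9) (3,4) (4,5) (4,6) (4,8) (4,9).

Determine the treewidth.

A width-2 tree decomposition is:
Bags: B1 = {2, 3, 4}  B2 = {2, 4, 6}  B3 = {1, 2, 4}  B4 = {2, 4, 8}  B5 = {1, 2, 7}  B6 = {2, 4, 9}  B7 = {2, 4, 5}
Tree: B1–B2, B2–B3, B3–B4, B3–B5, B1–B6, B1–B7
Each bag holds 3 vertices, so the decomposition has width 2, which upper-bounds the treewidth. On the other hand G contains the 3-clique {1, 2, 4}. A clique must lie in a single bag of any decomposition, so no decomposition can have width below 2. The upper and lower bounds meet at 2, so that is the treewidth.

2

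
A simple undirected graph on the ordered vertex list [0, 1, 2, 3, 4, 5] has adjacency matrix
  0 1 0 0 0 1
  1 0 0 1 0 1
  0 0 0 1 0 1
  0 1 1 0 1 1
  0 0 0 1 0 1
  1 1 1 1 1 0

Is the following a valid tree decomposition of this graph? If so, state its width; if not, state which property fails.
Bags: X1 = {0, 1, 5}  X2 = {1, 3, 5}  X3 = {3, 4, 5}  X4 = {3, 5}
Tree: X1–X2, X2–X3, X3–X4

No — vertex 2 appears in no bag.

A tree decomposition must satisfy three properties: every vertex lies in some bag; for every edge, both endpoints lie together in some bag; and for every vertex, the bags containing it form a connected subtree. Here vertex 2 appears in no bag, so the decomposition is invalid.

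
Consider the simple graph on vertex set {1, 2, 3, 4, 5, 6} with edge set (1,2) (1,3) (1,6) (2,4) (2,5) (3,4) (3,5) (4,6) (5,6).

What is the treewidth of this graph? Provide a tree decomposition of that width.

Every bag has size at most 4, so the width is 4 − 1 = 3 and tw(G) ≤ 3. For the lower bound: the 4 vertex sets {5,6}, {1,2}, {3}, {4} are disjoint, each induces a connected subgraph, and every pair is joined by at least one edge of G. Contracting each set to a single vertex therefore yields K_{4} as a minor, and since treewidth is minor-monotone, tw(G) ≥ tw(K_{4}) = 3. The upper and lower bounds meet at 3, so that is the treewidth.

Treewidth 3.
One optimal decomposition is:
Bags: B1 = {2, 3, 5, 6}  B2 = {1, 2, 3, 6}  B3 = {2, 3, 4, 6}
Tree: B1–B2, B2–B3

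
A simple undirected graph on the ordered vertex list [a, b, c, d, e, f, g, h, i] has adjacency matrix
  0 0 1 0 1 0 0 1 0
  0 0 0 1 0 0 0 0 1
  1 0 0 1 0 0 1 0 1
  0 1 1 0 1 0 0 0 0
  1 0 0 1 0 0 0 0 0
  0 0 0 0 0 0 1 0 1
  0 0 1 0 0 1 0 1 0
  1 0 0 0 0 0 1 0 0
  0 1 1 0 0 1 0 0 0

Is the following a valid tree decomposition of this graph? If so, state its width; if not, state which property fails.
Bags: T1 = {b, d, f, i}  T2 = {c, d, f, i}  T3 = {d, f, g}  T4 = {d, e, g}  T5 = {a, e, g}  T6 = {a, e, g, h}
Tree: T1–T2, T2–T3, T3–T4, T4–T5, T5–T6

A tree decomposition must satisfy three properties: every vertex lies in some bag; for every edge, both endpoints lie together in some bag; and for every vertex, the bags containing it form a connected subtree. Here edge (c,g) lies in no bag, so the decomposition is invalid.

No — edge (c,g) lies in no bag.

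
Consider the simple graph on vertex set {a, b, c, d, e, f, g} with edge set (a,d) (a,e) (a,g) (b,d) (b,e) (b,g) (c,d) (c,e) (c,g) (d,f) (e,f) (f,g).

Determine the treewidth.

A width-3 tree decomposition is:
Bags: B1 = {a, d, e, g}  B2 = {d, e, f, g}  B3 = {b, d, e, g}  B4 = {c, d, e, g}
Tree: B1–B2, B2–B3, B3–B4
Every bag has size at most 4, so the width is 4 − 1 = 3 and tw(G) ≤ 3. For the lower bound: the 4 vertex sets {a,g}, {d,f}, {e}, {b} are disjoint, each induces a connected subgraph, and every pair is joined by at least one edge of G. Contracting each set to a single vertex therefore yields K_{4} as a minor, and since treewidth is minor-monotone, tw(G) ≥ tw(K_{4}) = 3. Hence tw(G) = 3 exactly.

3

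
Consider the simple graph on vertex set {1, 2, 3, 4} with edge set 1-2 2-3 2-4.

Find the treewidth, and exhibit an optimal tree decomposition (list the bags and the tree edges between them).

The largest bag has 2 vertices, giving width 1; this decomposition certifies tw(G) ≤ 1. Since G has at least one edge (e.g. 3–2), it is not an edgeless graph, so tw(G) ≥ 1. The upper and lower bounds meet at 1, so that is the treewidth.

Treewidth 1.
One optimal decomposition is:
Bags: B1 = {2, 3}  B2 = {2, 4}  B3 = {1, 2}
Tree: B1–B2, B2–B3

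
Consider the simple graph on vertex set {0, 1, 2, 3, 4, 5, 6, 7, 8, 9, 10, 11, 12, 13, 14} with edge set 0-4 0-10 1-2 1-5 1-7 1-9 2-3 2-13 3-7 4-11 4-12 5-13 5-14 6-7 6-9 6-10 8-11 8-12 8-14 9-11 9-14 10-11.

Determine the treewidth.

A width-3 tree decomposition is:
Bags: B1 = {0, 4, 8, 12}  B2 = {0, 4, 8, 11}  B3 = {0, 8, 10, 11}  B4 = {8, 10, 11, 14}  B5 = {9, 10, 11, 14}  B6 = {6, 9, 10, 14}  B7 = {5, 6, 9, 14}  B8 = {1, 5, 6, 9}  B9 = {1, 5, 6, 7}  B10 = {1, 5, 7, 13}  B11 = {1, 2, 7, 13}  B12 = {2, 3, 7, 13}
Tree: B1–B2, B2–B3, B3–B4, B4–B5, B5–B6, B6–B7, B7–B8, B8–B9, B9–B10, B10–B11, B11–B12
The largest bag has 4 vertices, giving width 3; this decomposition certifies tw(G) ≤ 3. For the lower bound: the 4 vertex sets {0,4,12}, {8}, {11}, {6,9,10,14} are disjoint, each induces a connected subgraph, and every pair is joined by at least one edge of G. Contracting each set to a single vertex therefore yields K_{4} as a minor, and since treewidth is minor-monotone, tw(G) ≥ tw(K_{4}) = 3. Therefore the treewidth is 3.

3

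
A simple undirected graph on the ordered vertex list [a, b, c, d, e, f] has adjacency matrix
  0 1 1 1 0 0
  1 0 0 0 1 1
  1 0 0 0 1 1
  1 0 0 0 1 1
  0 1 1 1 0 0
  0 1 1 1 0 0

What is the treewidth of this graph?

3

A width-3 tree decomposition is:
Bags: B1 = {a, d, e, f}  B2 = {a, b, e, f}  B3 = {a, c, e, f}
Tree: B1–B2, B2–B3
Each bag holds 4 vertices, so the decomposition has width 3, which upper-bounds the treewidth. For the lower bound: the 4 vertex sets {d,e}, {a,b}, {f}, {c} are disjoint, each induces a connected subgraph, and every pair is joined by at least one edge of G. Contracting each set to a single vertex therefore yields K_{4} as a minor, and since treewidth is minor-monotone, tw(G) ≥ tw(K_{4}) = 3. Hence tw(G) = 3 exactly.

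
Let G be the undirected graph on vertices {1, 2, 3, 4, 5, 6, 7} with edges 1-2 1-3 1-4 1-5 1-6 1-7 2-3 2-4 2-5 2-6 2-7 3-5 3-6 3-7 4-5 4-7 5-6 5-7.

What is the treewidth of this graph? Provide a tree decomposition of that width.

Treewidth 4.
One such decomposition:
Bags: B1 = {1, 2, 3, 5, 6}  B2 = {1, 2, 3, 5, 7}  B3 = {1, 2, 4, 5, 7}
Tree: B1–B2, B2–B3

The largest bag has 5 vertices, giving width 4; this decomposition certifies tw(G) ≤ 4. For the lower bound, the 5 vertices {1, 2, 3, 5, 6} are pairwise adjacent, and any tree decomposition puts a clique entirely inside one bag — forcing width ≥ 4. Combining the bounds, tw(G) = 4.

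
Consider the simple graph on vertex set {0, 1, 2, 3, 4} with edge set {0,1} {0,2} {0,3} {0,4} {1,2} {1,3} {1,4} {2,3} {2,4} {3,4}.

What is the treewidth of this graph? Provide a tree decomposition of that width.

Treewidth 4.
One such decomposition:
Bags: B1 = {0, 1, 2, 3, 4}
Tree: (single bag)

A single bag containing all 5 vertices is trivially a valid decomposition of width 4. On the other hand G contains the 5-clique {0, 1, 2, 3, 4}. A clique must lie in a single bag of any decomposition, so no decomposition can have width below 4. The upper and lower bounds meet at 4, so that is the treewidth.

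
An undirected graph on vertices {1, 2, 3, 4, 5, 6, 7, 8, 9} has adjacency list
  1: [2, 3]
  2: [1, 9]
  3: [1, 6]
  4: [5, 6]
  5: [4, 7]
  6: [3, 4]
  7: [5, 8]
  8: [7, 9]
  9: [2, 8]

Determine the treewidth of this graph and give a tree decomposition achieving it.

Treewidth 2.
Bags: B1 = {3, 4, 6}  B2 = {3, 4, 5}  B3 = {3, 5, 7}  B4 = {3, 7, 8}  B5 = {3, 8, 9}  B6 = {2, 3, 9}  B7 = {1, 2, 3}
Tree: B1–B2, B2–B3, B3–B4, B4–B5, B5–B6, B6–B7

Every bag has size at most 3, so the width is 3 − 1 = 2 and tw(G) ≤ 2. For the lower bound, G contains the cycle 3–6–4–5–7–8–9–2–1–3, so G is not a forest; only forests have treewidth ≤ 1, hence tw(G) ≥ 2. Combining the bounds, tw(G) = 2.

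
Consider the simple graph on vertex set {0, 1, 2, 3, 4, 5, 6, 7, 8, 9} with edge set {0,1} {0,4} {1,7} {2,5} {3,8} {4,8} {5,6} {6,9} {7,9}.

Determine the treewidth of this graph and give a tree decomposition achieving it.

Treewidth 1.
Bags: B1 = {2, 5}  B2 = {5, 6}  B3 = {6, 9}  B4 = {7, 9}  B5 = {1, 7}  B6 = {0, 1}  B7 = {0, 4}  B8 = {4, 8}  B9 = {3, 8}
Tree: B1–B2, B2–B3, B3–B4, B4–B5, B5–B6, B6–B7, B7–B8, B8–B9

Every bag has size at most 2, so the width is 2 − 1 = 1 and tw(G) ≤ 1. Any graph with an edge has treewidth ≥ 1, and G has the edge 2–5. Hence tw(G) = 1 exactly.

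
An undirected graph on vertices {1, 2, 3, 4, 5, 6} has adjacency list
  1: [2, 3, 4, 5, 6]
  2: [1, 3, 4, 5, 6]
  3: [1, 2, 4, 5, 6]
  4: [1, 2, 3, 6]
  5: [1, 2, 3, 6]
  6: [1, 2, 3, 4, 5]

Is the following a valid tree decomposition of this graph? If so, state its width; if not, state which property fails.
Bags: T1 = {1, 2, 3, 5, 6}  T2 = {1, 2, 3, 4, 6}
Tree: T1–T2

Yes; width 4.

Vertex coverage: the bags together contain {1, 2, 3, 4, 5, 6}, the full vertex set. Edge coverage: each edge of G has both endpoints in at least one bag. Running intersection: for every vertex, the bags containing it form a connected subtree. All three properties hold, so this is a valid tree decomposition of width max|bag| − 1 = 4, and hence tw(G) ≤ 4.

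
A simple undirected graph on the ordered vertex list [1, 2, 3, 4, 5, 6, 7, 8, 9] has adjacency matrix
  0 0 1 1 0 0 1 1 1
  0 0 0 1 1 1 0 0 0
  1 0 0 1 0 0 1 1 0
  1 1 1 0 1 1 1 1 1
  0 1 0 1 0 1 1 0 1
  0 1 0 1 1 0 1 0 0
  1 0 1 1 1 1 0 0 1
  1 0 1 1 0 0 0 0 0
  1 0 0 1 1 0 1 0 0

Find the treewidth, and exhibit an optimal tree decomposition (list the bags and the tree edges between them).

Treewidth 3.
One such decomposition:
Bags: B1 = {4, 5, 7, 9}  B2 = {1, 4, 7, 9}  B3 = {1, 3, 4, 7}  B4 = {4, 5, 6, 7}  B5 = {1, 3, 4, 8}  B6 = {2, 4, 5, 6}
Tree: B1–B2, B2–B3, B1–B4, B3–B5, B4–B6

Every bag has size at most 4, so the width is 4 − 1 = 3 and tw(G) ≤ 3. Conversely, {1, 3, 4, 8} is a clique of size 4, and the vertices of any clique must share a bag in every tree decomposition; so some bag has ≥ 4 vertices and tw(G) ≥ 3. Combining the bounds, tw(G) = 3.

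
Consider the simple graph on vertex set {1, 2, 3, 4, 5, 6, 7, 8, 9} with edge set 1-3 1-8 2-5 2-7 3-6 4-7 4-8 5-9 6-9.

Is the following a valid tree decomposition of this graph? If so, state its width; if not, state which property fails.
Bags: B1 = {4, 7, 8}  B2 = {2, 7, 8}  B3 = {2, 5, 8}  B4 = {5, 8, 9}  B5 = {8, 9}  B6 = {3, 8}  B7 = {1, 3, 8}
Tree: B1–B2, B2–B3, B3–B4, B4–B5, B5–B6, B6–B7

A tree decomposition must satisfy three properties: every vertex lies in some bag; for every edge, both endpoints lie together in some bag; and for every vertex, the bags containing it form a connected subtree. Here vertex 6 appears in no bag, so the decomposition is invalid.

No — vertex 6 appears in no bag.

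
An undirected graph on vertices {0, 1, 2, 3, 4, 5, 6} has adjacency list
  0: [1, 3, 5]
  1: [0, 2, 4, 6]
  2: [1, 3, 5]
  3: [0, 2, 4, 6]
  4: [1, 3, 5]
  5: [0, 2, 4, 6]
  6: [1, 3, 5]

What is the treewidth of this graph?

A width-3 tree decomposition is:
Bags: B1 = {1, 2, 3, 5}  B2 = {0, 1, 3, 5}  B3 = {1, 3, 4, 5}  B4 = {1, 3, 5, 6}
Tree: B1–B2, B2–B3, B3–B4
Each bag holds 4 vertices, so the decomposition has width 3, which upper-bounds the treewidth. For the lower bound: the 4 vertex sets {1,2}, {0,3}, {5}, {4} are disjoint, each induces a connected subgraph, and every pair is joined by at least one edge of G. Contracting each set to a single vertex therefore yields K_{4} as a minor, and since treewidth is minor-monotone, tw(G) ≥ tw(K_{4}) = 3. Hence tw(G) = 3 exactly.

3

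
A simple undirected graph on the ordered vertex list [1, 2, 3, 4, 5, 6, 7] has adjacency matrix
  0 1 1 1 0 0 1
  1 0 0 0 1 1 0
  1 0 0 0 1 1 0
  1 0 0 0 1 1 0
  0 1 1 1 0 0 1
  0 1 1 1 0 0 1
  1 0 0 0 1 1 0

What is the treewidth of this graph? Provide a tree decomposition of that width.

Treewidth 3.
One such decomposition:
Bags: B1 = {1, 3, 5, 6}  B2 = {1, 4, 5, 6}  B3 = {1, 5, 6, 7}  B4 = {1, 2, 5, 6}
Tree: B1–B2, B2–B3, B3–B4

Every bag has size at most 4, so the width is 4 − 1 = 3 and tw(G) ≤ 3. For the lower bound: the 4 vertex sets {1,3}, {4,6}, {5}, {7} are disjoint, each induces a connected subgraph, and every pair is joined by at least one edge of G. Contracting each set to a single vertex therefore yields K_{4} as a minor, and since treewidth is minor-monotone, tw(G) ≥ tw(K_{4}) = 3. Therefore the treewidth is 3.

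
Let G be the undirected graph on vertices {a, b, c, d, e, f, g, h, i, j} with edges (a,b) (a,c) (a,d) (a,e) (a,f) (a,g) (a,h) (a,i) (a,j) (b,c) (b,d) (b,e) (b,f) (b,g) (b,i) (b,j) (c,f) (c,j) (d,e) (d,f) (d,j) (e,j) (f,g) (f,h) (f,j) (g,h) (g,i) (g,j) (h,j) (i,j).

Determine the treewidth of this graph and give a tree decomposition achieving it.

Each bag holds 5 vertices, so the decomposition has width 4, which upper-bounds the treewidth. For the lower bound, the 5 vertices {a, f, g, h, j} are pairwise adjacent, and any tree decomposition puts a clique entirely inside one bag — forcing width ≥ 4. Therefore the treewidth is 4.

Treewidth 4.
One optimal decomposition is:
Bags: B1 = {a, b, c, f, j}  B2 = {a, b, d, f, j}  B3 = {a, b, f, g, j}  B4 = {a, f, g, h, j}  B5 = {a, b, g, i, j}  B6 = {a, b, d, e, j}
Tree: B1–B2, B2–B3, B3–B4, B3–B5, B2–B6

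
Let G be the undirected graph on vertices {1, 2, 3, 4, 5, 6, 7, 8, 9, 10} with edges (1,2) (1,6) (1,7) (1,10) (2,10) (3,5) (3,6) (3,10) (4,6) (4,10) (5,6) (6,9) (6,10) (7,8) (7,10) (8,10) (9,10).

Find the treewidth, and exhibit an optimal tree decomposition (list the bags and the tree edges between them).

Treewidth 2.
Bags: B1 = {1, 6, 10}  B2 = {6, 9, 10}  B3 = {1, 7, 10}  B4 = {4, 6, 10}  B5 = {7, 8, 10}  B6 = {3, 6, 10}  B7 = {3, 5, 6}  B8 = {1, 2, 10}
Tree: B1–B2, B1–B3, B1–B4, B3–B5, B4–B6, B6–B7, B3–B8

Every bag has size at most 3, so the width is 3 − 1 = 2 and tw(G) ≤ 2. Conversely, {7, 8, 10} is a clique of size 3, and the vertices of any clique must share a bag in every tree decomposition; so some bag has ≥ 3 vertices and tw(G) ≥ 2. The upper and lower bounds meet at 2, so that is the treewidth.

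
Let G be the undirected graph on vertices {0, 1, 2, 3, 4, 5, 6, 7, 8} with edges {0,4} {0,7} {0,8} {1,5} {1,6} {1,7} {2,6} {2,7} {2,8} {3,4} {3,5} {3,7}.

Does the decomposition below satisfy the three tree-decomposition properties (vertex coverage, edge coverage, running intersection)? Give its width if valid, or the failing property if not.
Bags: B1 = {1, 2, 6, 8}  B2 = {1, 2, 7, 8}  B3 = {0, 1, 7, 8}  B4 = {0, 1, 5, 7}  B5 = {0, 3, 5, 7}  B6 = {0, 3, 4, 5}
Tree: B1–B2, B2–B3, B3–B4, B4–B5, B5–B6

Checking the three conditions: (i) the bags cover all of {0, 1, 2, 3, 4, 5, 6, 7, 8}; (ii) for each edge, some bag contains both endpoints; (iii) the bags containing any fixed vertex form a subtree. All hold, so the decomposition is valid with width 4 − 1 = 3.

Yes; width 3.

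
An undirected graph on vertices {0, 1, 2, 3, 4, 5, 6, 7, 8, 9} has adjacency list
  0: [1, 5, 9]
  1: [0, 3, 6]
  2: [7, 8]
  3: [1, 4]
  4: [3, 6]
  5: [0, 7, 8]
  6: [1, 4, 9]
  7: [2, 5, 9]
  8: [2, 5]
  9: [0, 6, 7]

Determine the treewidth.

A width-2 tree decomposition is:
Bags: B1 = {2, 5, 8}  B2 = {2, 5, 7}  B3 = {0, 5, 7}  B4 = {0, 7, 9}  B5 = {0, 1, 9}  B6 = {1, 6, 9}  B7 = {1, 3, 6}  B8 = {3, 4, 6}
Tree: B1–B2, B2–B3, B3–B4, B4–B5, B5–B6, B6–B7, B7–B8
The largest bag has 3 vertices, giving width 2; this decomposition certifies tw(G) ≤ 2. The edges 8–2–7–5–8 form a cycle, so G is not a tree and its treewidth is at least 2. The upper and lower bounds meet at 2, so that is the treewidth.

2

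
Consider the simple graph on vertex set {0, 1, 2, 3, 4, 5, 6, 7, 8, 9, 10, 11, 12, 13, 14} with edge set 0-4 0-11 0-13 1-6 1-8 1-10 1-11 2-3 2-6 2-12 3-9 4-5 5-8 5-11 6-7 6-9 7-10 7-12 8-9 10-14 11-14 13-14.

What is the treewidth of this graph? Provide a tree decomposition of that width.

Treewidth 3.
One such decomposition:
Bags: B1 = {2, 3, 9, 12}  B2 = {2, 6, 9, 12}  B3 = {6, 7, 9, 12}  B4 = {6, 7, 8, 9}  B5 = {1, 6, 7, 8}  B6 = {1, 7, 8, 10}  B7 = {1, 5, 8, 10}  B8 = {1, 5, 10, 11}  B9 = {5, 10, 11, 14}  B10 = {4, 5, 11, 14}  B11 = {0, 4, 11, 14}  B12 = {0, 4, 13, 14}
Tree: B1–B2, B2–B3, B3–B4, B4–B5, B5–B6, B6–B7, B7–B8, B8–B9, B9–B10, B10–B11, B11–B12

Every bag has size at most 4, so the width is 4 − 1 = 3 and tw(G) ≤ 3. For the lower bound: the 4 vertex sets {2,3,12}, {9}, {6}, {1,7,8,10} are disjoint, each induces a connected subgraph, and every pair is joined by at least one edge of G. Contracting each set to a single vertex therefore yields K_{4} as a minor, and since treewidth is minor-monotone, tw(G) ≥ tw(K_{4}) = 3. The upper and lower bounds meet at 3, so that is the treewidth.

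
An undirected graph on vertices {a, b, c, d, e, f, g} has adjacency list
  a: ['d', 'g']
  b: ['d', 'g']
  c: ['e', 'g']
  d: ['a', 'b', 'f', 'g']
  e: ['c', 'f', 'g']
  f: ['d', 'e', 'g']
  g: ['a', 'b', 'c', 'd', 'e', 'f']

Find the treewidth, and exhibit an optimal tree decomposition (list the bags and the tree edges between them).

The largest bag has 3 vertices, giving width 2; this decomposition certifies tw(G) ≤ 2. For the lower bound, the 3 vertices {d, f, g} are pairwise adjacent, and any tree decomposition puts a clique entirely inside one bag — forcing width ≥ 2. Hence tw(G) = 2 exactly.

Treewidth 2.
One optimal decomposition is:
Bags: B1 = {d, f, g}  B2 = {e, f, g}  B3 = {b, d, g}  B4 = {c, e, g}  B5 = {a, d, g}
Tree: B1–B2, B1–B3, B2–B4, B1–B5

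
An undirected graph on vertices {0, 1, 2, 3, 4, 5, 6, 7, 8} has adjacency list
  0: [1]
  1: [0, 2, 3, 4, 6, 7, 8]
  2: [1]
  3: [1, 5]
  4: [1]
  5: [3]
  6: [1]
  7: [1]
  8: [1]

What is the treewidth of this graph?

1

A width-1 tree decomposition is:
Bags: B1 = {1, 8}  B2 = {1, 7}  B3 = {0, 1}  B4 = {1, 4}  B5 = {1, 2}  B6 = {1, 3}  B7 = {1, 6}  B8 = {3, 5}
Tree: B1–B2, B2–B3, B3–B4, B3–B5, B1–B6, B3–B7, B6–B8
The largest bag has 2 vertices, giving width 1; this decomposition certifies tw(G) ≤ 1. G has an edge, so its treewidth is at least 1. Therefore the treewidth is 1.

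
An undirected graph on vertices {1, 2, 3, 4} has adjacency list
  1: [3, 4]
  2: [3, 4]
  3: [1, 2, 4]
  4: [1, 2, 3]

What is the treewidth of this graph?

A width-2 tree decomposition is:
Bags: B1 = {1, 3, 4}  B2 = {2, 3, 4}
Tree: B1–B2
Each bag holds 3 vertices, so the decomposition has width 2, which upper-bounds the treewidth. For the lower bound, the 3 vertices {1, 3, 4} are pairwise adjacent, and any tree decomposition puts a clique entirely inside one bag — forcing width ≥ 2. Hence tw(G) = 2 exactly.

2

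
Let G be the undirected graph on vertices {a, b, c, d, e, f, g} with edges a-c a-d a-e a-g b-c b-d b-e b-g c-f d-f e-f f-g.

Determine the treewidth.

3

A width-3 tree decomposition is:
Bags: B1 = {a, b, f, g}  B2 = {a, b, c, f}  B3 = {a, b, e, f}  B4 = {a, b, d, f}
Tree: B1–B2, B2–B3, B3–B4
The largest bag has 4 vertices, giving width 3; this decomposition certifies tw(G) ≤ 3. For the lower bound: the 4 vertex sets {f,g}, {a,c}, {b}, {e} are disjoint, each induces a connected subgraph, and every pair is joined by at least one edge of G. Contracting each set to a single vertex therefore yields K_{4} as a minor, and since treewidth is minor-monotone, tw(G) ≥ tw(K_{4}) = 3. Therefore the treewidth is 3.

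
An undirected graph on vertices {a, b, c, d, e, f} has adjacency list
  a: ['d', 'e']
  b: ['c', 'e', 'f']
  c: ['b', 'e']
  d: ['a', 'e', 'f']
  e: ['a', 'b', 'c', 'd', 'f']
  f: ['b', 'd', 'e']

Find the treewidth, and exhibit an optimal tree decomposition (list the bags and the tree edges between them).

Each bag holds 3 vertices, so the decomposition has width 2, which upper-bounds the treewidth. Conversely, {a, d, e} is a clique of size 3, and the vertices of any clique must share a bag in every tree decomposition; so some bag has ≥ 3 vertices and tw(G) ≥ 2. Combining the bounds, tw(G) = 2.

Treewidth 2.
One such decomposition:
Bags: B1 = {a, d, e}  B2 = {d, e, f}  B3 = {b, e, f}  B4 = {b, c, e}
Tree: B1–B2, B2–B3, B3–B4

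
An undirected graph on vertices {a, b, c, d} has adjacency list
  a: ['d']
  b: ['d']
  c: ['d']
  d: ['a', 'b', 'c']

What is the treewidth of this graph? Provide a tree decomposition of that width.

Every bag has size at most 2, so the width is 2 − 1 = 1 and tw(G) ≤ 1. G has an edge, so its treewidth is at least 1. The upper and lower bounds meet at 1, so that is the treewidth.

Treewidth 1.
One such decomposition:
Bags: B1 = {c, d}  B2 = {a, d}  B3 = {b, d}
Tree: B1–B2, B1–B3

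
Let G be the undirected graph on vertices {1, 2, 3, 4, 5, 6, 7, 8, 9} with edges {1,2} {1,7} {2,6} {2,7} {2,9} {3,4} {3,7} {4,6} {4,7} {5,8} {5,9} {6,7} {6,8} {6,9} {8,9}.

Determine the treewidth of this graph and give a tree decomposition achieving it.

Treewidth 2.
One such decomposition:
Bags: B1 = {1, 2, 7}  B2 = {2, 6, 7}  B3 = {2, 6, 9}  B4 = {4, 6, 7}  B5 = {6, 8, 9}  B6 = {5, 8, 9}  B7 = {3, 4, 7}
Tree: B1–B2, B2–B3, B2–B4, B3–B5, B5–B6, B4–B7

Each bag holds 3 vertices, so the decomposition has width 2, which upper-bounds the treewidth. On the other hand G contains the 3-clique {1, 2, 7}. A clique must lie in a single bag of any decomposition, so no decomposition can have width below 2. Therefore the treewidth is 2.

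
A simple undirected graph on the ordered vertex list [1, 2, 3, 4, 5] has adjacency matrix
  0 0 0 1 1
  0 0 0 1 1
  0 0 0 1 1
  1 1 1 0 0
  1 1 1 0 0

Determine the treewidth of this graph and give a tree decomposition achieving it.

Treewidth 2.
Bags: B1 = {1, 4, 5}  B2 = {2, 4, 5}  B3 = {3, 4, 5}
Tree: B1–B2, B2–B3

Every bag has size at most 3, so the width is 3 − 1 = 2 and tw(G) ≤ 2. The edges 1–5–2–4–1 form a cycle, so G is not a tree and its treewidth is at least 2. The upper and lower bounds meet at 2, so that is the treewidth.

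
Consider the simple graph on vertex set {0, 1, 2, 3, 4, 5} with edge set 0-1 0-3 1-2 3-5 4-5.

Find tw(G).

1

A width-1 tree decomposition is:
Bags: B1 = {4, 5}  B2 = {3, 5}  B3 = {0, 3}  B4 = {0, 1}  B5 = {1, 2}
Tree: B1–B2, B2–B3, B3–B4, B4–B5
Every bag has size at most 2, so the width is 2 − 1 = 1 and tw(G) ≤ 1. Any graph with an edge has treewidth ≥ 1, and G has the edge 4–5. The upper and lower bounds meet at 1, so that is the treewidth.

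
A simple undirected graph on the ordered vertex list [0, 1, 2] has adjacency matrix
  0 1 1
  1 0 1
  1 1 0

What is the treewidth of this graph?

2

A width-2 tree decomposition is:
Bags: B1 = {0, 1, 2}
Tree: (single bag)
With just one bag of size 3, the width is 3 − 1 = 2, so tw(G) ≤ 2. For the lower bound, the 3 vertices {0, 1, 2} are pairwise adjacent, and any tree decomposition puts a clique entirely inside one bag — forcing width ≥ 2. Therefore the treewidth is 2.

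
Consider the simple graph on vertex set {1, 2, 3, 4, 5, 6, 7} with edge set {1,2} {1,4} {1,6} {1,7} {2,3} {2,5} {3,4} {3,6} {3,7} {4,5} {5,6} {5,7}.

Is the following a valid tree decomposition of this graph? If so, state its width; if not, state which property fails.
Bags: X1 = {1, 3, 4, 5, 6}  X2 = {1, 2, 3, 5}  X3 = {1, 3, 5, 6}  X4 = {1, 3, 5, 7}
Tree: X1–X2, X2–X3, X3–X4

A tree decomposition must satisfy three properties: every vertex lies in some bag; for every edge, both endpoints lie together in some bag; and for every vertex, the bags containing it form a connected subtree. Here bags containing vertex 6 are not connected in the tree, so the decomposition is invalid.

No — bags containing vertex 6 are not connected in the tree.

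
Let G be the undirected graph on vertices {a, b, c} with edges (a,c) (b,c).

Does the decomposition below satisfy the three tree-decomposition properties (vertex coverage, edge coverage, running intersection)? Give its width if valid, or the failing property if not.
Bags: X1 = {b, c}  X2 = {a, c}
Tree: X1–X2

Yes; width 1.

Vertex coverage: the bags together contain {a, b, c}, the full vertex set. Edge coverage: each edge of G has both endpoints in at least one bag. Running intersection: for every vertex, the bags containing it form a connected subtree. All three properties hold, so this is a valid tree decomposition of width max|bag| − 1 = 1, and hence tw(G) ≤ 1.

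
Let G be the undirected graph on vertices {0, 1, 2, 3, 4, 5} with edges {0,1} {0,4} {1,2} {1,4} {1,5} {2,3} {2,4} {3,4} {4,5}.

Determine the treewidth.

A width-2 tree decomposition is:
Bags: B1 = {1, 4, 5}  B2 = {1, 2, 4}  B3 = {0, 1, 4}  B4 = {2, 3, 4}
Tree: B1–B2, B2–B3, B2–B4
The largest bag has 3 vertices, giving width 2; this decomposition certifies tw(G) ≤ 2. On the other hand G contains the 3-clique {0, 1, 4}. A clique must lie in a single bag of any decomposition, so no decomposition can have width below 2. Therefore the treewidth is 2.

2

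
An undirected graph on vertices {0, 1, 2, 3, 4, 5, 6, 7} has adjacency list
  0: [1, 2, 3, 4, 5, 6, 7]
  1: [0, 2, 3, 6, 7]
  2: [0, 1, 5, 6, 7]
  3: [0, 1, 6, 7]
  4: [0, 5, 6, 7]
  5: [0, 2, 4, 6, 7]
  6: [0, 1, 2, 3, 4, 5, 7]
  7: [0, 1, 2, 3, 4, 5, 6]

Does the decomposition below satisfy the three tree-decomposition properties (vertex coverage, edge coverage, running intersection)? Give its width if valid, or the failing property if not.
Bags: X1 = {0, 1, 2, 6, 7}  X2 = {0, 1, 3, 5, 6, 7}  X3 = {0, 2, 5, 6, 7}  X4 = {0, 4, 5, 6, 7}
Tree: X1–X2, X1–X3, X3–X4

No — bags containing vertex 5 are not connected in the tree.

A tree decomposition must satisfy three properties: every vertex lies in some bag; for every edge, both endpoints lie together in some bag; and for every vertex, the bags containing it form a connected subtree. Here bags containing vertex 5 are not connected in the tree, so the decomposition is invalid.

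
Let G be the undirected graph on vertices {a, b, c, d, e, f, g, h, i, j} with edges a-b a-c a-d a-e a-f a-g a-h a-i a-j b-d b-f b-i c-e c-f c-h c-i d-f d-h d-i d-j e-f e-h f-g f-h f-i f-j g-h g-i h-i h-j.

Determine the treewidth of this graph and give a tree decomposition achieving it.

Each bag holds 5 vertices, so the decomposition has width 4, which upper-bounds the treewidth. Conversely, {a, d, f, h, j} is a clique of size 5, and the vertices of any clique must share a bag in every tree decomposition; so some bag has ≥ 5 vertices and tw(G) ≥ 4. The upper and lower bounds meet at 4, so that is the treewidth.

Treewidth 4.
One such decomposition:
Bags: B1 = {a, d, f, h, i}  B2 = {a, f, g, h, i}  B3 = {a, c, f, h, i}  B4 = {a, c, e, f, h}  B5 = {a, d, f, h, j}  B6 = {a, b, d, f, i}
Tree: B1–B2, B2–B3, B3–B4, B1–B5, B1–B6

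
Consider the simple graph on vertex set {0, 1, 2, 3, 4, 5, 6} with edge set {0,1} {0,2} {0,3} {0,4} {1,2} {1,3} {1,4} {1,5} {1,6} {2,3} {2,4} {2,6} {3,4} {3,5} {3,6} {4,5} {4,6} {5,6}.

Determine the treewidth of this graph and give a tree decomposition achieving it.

Each bag holds 5 vertices, so the decomposition has width 4, which upper-bounds the treewidth. On the other hand G contains the 5-clique {0, 1, 2, 3, 4}. A clique must lie in a single bag of any decomposition, so no decomposition can have width below 4. The upper and lower bounds meet at 4, so that is the treewidth.

Treewidth 4.
One optimal decomposition is:
Bags: B1 = {1, 3, 4, 5, 6}  B2 = {1, 2, 3, 4, 6}  B3 = {0, 1, 2, 3, 4}
Tree: B1–B2, B2–B3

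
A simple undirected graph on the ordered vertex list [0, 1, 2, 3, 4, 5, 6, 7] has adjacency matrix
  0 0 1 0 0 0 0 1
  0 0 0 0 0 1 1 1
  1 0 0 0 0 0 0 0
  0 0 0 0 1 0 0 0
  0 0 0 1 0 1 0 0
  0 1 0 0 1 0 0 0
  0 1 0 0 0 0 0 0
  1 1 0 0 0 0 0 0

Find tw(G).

A width-1 tree decomposition is:
Bags: B1 = {1, 7}  B2 = {1, 5}  B3 = {4, 5}  B4 = {1, 6}  B5 = {0, 7}  B6 = {0, 2}  B7 = {3, 4}
Tree: B1–B2, B2–B3, B1–B4, B1–B5, B5–B6, B3–B7
Every bag has size at most 2, so the width is 2 − 1 = 1 and tw(G) ≤ 1. Since G has at least one edge (e.g. 7–1), it is not an edgeless graph, so tw(G) ≥ 1. Combining the bounds, tw(G) = 1.

1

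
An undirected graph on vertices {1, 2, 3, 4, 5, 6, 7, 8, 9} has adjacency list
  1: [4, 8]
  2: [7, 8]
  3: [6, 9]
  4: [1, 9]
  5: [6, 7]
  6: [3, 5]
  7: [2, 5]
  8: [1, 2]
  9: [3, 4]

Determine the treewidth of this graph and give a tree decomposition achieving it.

Every bag has size at most 3, so the width is 3 − 1 = 2 and tw(G) ≤ 2. For the lower bound, G contains the cycle 7–5–6–3–9–4–1–8–2–7, so G is not a forest; only forests have treewidth ≤ 1, hence tw(G) ≥ 2. Hence tw(G) = 2 exactly.

Treewidth 2.
One optimal decomposition is:
Bags: B1 = {5, 6, 7}  B2 = {3, 6, 7}  B3 = {3, 7, 9}  B4 = {4, 7, 9}  B5 = {1, 4, 7}  B6 = {1, 7, 8}  B7 = {2, 7, 8}
Tree: B1–B2, B2–B3, B3–B4, B4–B5, B5–B6, B6–B7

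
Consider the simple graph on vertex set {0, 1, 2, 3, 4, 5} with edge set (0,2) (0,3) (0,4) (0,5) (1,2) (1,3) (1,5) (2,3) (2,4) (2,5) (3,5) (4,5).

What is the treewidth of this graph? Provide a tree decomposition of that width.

Treewidth 3.
One such decomposition:
Bags: B1 = {0, 2, 4, 5}  B2 = {0, 2, 3, 5}  B3 = {1, 2, 3, 5}
Tree: B1–B2, B2–B3

Each bag holds 4 vertices, so the decomposition has width 3, which upper-bounds the treewidth. Conversely, {0, 2, 3, 5} is a clique of size 4, and the vertices of any clique must share a bag in every tree decomposition; so some bag has ≥ 4 vertices and tw(G) ≥ 3. Combining the bounds, tw(G) = 3.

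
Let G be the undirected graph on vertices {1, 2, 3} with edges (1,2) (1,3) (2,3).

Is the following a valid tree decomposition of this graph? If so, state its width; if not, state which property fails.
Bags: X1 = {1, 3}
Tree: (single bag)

A tree decomposition must satisfy three properties: every vertex lies in some bag; for every edge, both endpoints lie together in some bag; and for every vertex, the bags containing it form a connected subtree. Here vertex 2 appears in no bag, so the decomposition is invalid.

No — vertex 2 appears in no bag.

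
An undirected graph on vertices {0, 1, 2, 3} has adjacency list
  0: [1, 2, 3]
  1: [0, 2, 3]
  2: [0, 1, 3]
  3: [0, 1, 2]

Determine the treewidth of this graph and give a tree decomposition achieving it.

Treewidth 3.
Bags: B1 = {0, 1, 2, 3}
Tree: (single bag)

With just one bag of size 4, the width is 4 − 1 = 3, so tw(G) ≤ 3. For the lower bound, the 4 vertices {0, 1, 2, 3} are pairwise adjacent, and any tree decomposition puts a clique entirely inside one bag — forcing width ≥ 3. The upper and lower bounds meet at 3, so that is the treewidth.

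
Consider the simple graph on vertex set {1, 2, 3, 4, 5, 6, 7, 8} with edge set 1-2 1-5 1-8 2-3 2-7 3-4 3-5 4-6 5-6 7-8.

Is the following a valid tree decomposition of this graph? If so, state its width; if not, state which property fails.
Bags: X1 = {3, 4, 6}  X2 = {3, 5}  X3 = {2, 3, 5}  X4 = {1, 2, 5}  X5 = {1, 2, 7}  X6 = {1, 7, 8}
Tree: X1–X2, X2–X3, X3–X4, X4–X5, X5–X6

A tree decomposition must satisfy three properties: every vertex lies in some bag; for every edge, both endpoints lie together in some bag; and for every vertex, the bags containing it form a connected subtree. Here edge (6,5) lies in no bag, so the decomposition is invalid.

No — edge (6,5) lies in no bag.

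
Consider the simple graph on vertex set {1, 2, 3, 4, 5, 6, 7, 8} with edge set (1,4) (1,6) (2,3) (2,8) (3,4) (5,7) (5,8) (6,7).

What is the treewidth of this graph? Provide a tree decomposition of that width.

Treewidth 2.
One such decomposition:
Bags: B1 = {5, 7, 8}  B2 = {6, 7, 8}  B3 = {1, 6, 8}  B4 = {1, 4, 8}  B5 = {3, 4, 8}  B6 = {2, 3, 8}
Tree: B1–B2, B2–B3, B3–B4, B4–B5, B5–B6

Each bag holds 3 vertices, so the decomposition has width 2, which upper-bounds the treewidth. Since 8–5–7–6–1–4–3–2–8 is a cycle in G, G is not acyclic. Forests are exactly the graphs of treewidth ≤ 1, so tw(G) ≥ 2. Combining the bounds, tw(G) = 2.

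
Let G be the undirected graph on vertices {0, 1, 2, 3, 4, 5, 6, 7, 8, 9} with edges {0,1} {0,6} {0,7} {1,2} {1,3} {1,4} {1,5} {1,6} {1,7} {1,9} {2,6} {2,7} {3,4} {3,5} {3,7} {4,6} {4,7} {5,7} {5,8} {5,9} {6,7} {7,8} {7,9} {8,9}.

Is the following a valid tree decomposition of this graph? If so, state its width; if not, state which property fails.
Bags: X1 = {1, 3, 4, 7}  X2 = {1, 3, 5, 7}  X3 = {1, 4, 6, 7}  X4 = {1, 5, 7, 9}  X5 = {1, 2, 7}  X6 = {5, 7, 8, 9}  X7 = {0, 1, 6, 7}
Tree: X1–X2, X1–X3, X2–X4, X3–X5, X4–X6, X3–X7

No — edge (6,2) lies in no bag.

A tree decomposition must satisfy three properties: every vertex lies in some bag; for every edge, both endpoints lie together in some bag; and for every vertex, the bags containing it form a connected subtree. Here edge (6,2) lies in no bag, so the decomposition is invalid.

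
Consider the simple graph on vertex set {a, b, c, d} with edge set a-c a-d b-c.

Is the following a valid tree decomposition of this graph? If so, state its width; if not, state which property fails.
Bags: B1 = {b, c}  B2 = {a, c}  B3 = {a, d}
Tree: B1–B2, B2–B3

Vertex coverage: the bags together contain {a, b, c, d}, the full vertex set. Edge coverage: each edge of G has both endpoints in at least one bag. Running intersection: for every vertex, the bags containing it form a connected subtree. All three properties hold, so this is a valid tree decomposition of width max|bag| − 1 = 1, and hence tw(G) ≤ 1.

Yes; width 1.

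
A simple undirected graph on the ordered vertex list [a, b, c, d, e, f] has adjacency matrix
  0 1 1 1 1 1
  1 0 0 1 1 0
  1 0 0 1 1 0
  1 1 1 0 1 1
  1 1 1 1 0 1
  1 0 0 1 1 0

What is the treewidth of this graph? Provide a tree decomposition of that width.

Treewidth 3.
One such decomposition:
Bags: B1 = {a, d, e, f}  B2 = {a, c, d, e}  B3 = {a, b, d, e}
Tree: B1–B2, B1–B3

Every bag has size at most 4, so the width is 4 − 1 = 3 and tw(G) ≤ 3. Conversely, {a, c, d, e} is a clique of size 4, and the vertices of any clique must share a bag in every tree decomposition; so some bag has ≥ 4 vertices and tw(G) ≥ 3. The upper and lower bounds meet at 3, so that is the treewidth.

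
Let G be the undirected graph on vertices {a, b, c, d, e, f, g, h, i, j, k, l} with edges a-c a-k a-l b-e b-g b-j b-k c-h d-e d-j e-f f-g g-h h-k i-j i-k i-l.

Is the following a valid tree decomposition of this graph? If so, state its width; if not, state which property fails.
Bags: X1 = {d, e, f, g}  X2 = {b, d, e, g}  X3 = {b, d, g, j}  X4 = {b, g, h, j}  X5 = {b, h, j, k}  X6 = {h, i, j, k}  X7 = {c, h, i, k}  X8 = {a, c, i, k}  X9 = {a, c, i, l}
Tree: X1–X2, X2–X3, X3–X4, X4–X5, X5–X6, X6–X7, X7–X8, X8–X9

Checking the three conditions: (i) the bags cover all of {a, b, c, d, e, f, g, h, i, j, k, l}; (ii) for each edge, some bag contains both endpoints; (iii) the bags containing any fixed vertex form a subtree. All hold, so the decomposition is valid with width 4 − 1 = 3.

Yes; width 3.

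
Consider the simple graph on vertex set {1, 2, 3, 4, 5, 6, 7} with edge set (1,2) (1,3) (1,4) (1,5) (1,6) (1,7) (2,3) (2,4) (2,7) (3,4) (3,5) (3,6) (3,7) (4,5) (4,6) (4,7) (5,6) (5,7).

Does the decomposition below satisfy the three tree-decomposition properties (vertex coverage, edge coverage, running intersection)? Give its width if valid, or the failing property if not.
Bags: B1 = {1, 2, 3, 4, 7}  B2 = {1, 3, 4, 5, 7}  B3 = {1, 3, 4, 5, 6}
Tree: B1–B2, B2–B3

Every vertex of G appears in some bag (union = {1, 2, 3, 4, 5, 6, 7}); every edge is covered by a bag; and for each vertex v the set of bags containing v is connected in the bag tree. The decomposition is therefore valid. The largest bag has 5 vertices, so the width is 4.

Yes; width 4.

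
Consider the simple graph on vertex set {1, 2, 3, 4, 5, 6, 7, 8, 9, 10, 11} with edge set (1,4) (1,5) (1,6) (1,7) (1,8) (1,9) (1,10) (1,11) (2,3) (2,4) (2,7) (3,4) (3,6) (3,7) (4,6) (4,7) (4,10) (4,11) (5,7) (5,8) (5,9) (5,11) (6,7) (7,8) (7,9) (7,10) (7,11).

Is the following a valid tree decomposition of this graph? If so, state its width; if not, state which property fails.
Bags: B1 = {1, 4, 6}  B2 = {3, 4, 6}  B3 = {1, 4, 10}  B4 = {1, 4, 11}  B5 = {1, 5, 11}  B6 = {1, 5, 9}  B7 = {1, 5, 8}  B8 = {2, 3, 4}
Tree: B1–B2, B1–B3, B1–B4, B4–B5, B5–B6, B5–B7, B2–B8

A tree decomposition must satisfy three properties: every vertex lies in some bag; for every edge, both endpoints lie together in some bag; and for every vertex, the bags containing it form a connected subtree. Here vertex 7 appears in no bag, so the decomposition is invalid.

No — vertex 7 appears in no bag.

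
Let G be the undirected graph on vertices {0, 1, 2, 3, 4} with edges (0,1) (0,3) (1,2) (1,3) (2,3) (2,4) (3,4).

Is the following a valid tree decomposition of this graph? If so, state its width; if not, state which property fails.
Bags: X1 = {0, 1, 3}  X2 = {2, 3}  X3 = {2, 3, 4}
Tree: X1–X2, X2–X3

A tree decomposition must satisfy three properties: every vertex lies in some bag; for every edge, both endpoints lie together in some bag; and for every vertex, the bags containing it form a connected subtree. Here edge (1,2) lies in no bag, so the decomposition is invalid.

No — edge (1,2) lies in no bag.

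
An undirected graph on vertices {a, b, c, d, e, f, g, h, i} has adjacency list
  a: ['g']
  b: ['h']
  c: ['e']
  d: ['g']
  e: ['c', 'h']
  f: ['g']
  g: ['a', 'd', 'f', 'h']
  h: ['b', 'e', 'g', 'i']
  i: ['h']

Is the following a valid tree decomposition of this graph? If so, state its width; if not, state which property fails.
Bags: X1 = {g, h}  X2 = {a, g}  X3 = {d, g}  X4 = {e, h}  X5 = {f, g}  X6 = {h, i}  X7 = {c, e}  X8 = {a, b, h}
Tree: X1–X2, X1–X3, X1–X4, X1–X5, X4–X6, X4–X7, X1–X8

A tree decomposition must satisfy three properties: every vertex lies in some bag; for every edge, both endpoints lie together in some bag; and for every vertex, the bags containing it form a connected subtree. Here bags containing vertex a are not connected in the tree, so the decomposition is invalid.

No — bags containing vertex a are not connected in the tree.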